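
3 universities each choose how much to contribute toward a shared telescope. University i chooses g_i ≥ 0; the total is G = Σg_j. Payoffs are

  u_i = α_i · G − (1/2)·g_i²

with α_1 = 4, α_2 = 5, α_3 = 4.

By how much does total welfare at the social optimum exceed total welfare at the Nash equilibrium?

University i's FOC: ∂u_i/∂g_i = α_i − g_i = 0, so g_i* = α_i.
NE contributions = (4, 5, 4); G = 13.
W^NE = (Σα)·G − ½Σα_i² = 13² − ½·57 = 140.5.
Planner sets g_i = Σα_j = 13 for every i, so G^SO = 3·13 = 39.
W^SO = (Σα)·G^SO − ½·3·(Σα)² = (3/2)·13² = 253.5.
Deadweight loss = W^SO − W^NE = 113.

113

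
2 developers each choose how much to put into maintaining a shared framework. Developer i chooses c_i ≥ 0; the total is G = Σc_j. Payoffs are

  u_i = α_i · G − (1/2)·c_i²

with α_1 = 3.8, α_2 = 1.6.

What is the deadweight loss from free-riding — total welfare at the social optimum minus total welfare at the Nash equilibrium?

8.5

Developer i's FOC: ∂u_i/∂c_i = α_i − c_i = 0, so c_i* = α_i.
NE contributions = (3.8, 1.6); G = 5.4.
W^NE = (Σα)·G − ½Σα_i² = 5.4² − ½·17 = 20.66.
Planner sets c_i = Σα_j = 5.4 for every i, so G^SO = 2·5.4 = 10.8.
W^SO = (Σα)·G^SO − ½·2·(Σα)² = (2/2)·5.4² = 29.16.
Deadweight loss = W^SO − W^NE = 8.5.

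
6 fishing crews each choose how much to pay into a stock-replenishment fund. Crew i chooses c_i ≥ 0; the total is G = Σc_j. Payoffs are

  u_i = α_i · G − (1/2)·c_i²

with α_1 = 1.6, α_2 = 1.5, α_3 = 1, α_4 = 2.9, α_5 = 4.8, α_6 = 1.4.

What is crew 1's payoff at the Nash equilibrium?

19.84

Crew i's FOC: ∂u_i/∂c_i = α_i − c_i = 0, so c_i* = α_i.
NE contributions = (1.6, 1.5, 1, 2.9, 4.8, 1.4); G = 13.2.
u_1 = α_1·G − ½·(c_1)² = 1.6·13.2 − ½·1.6² = 19.84.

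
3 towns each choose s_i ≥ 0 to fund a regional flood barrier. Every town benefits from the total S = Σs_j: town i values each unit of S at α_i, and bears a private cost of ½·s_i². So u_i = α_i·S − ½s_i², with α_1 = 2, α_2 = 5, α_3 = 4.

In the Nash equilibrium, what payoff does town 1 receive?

20

Town i's FOC: ∂u_i/∂s_i = α_i − s_i = 0, so s_i* = α_i.
NE contributions = (2, 5, 4); S = 11.
u_1 = α_1·S − ½·(s_1)² = 2·11 − ½·2² = 20.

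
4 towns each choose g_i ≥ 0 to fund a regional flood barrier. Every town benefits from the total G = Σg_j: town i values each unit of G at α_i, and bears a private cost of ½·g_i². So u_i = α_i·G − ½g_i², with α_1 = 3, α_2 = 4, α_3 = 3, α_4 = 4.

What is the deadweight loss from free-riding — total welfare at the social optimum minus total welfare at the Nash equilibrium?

221

Town i's FOC: ∂u_i/∂g_i = α_i − g_i = 0, so g_i* = α_i.
NE contributions = (3, 4, 3, 4); G = 14.
W^NE = (Σα)·G − ½Σα_i² = 14² − ½·50 = 171.
Planner sets g_i = Σα_j = 14 for every i, so G^SO = 4·14 = 56.
W^SO = (Σα)·G^SO − ½·4·(Σα)² = (4/2)·14² = 392.
Deadweight loss = W^SO − W^NE = 221.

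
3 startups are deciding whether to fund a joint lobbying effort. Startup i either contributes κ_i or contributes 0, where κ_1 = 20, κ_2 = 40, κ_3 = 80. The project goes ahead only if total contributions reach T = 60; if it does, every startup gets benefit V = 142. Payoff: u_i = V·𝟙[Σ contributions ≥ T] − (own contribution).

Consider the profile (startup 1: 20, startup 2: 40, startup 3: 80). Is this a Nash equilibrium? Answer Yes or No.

Total = 140 ≥ 60: provided.
Startup 1 (pledges 20, payoff 122): dropping to 0 → total 120, payoff 142. Profitable deviation.

No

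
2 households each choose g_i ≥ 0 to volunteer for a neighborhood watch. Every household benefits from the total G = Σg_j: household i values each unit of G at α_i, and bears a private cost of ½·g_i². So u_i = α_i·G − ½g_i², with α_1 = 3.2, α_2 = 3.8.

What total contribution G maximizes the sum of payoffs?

14

Planner FOC: ∂(Σu_j)/∂g_i = (Σα_j) − g_i = 0, so g_i^SO = Σα_j = 7 for every i; G^SO = 14.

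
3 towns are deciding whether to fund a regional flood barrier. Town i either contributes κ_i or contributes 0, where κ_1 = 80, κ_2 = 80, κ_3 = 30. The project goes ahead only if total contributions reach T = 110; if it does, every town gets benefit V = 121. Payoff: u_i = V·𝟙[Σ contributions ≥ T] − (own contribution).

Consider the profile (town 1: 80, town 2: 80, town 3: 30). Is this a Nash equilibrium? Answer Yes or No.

Total = 190 ≥ 110: provided.
Town 1 (pledges 80, payoff 41): dropping to 0 → total 110, payoff 121. Profitable deviation.

No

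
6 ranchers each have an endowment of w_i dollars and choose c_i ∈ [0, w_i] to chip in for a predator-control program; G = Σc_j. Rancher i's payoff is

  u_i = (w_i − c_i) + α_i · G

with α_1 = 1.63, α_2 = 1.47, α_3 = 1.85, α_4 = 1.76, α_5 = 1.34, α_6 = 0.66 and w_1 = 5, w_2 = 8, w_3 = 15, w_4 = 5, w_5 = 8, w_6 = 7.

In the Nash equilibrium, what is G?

41

∂u_i/∂c_i = α_i − 1, so rancher i contributes w_i if α_i > 1, else 0.
α_i > 1 for i ∈ {1, 2, 3, 4, 5}; NE contributions (5, 8, 15, 5, 8, 0), G = 41.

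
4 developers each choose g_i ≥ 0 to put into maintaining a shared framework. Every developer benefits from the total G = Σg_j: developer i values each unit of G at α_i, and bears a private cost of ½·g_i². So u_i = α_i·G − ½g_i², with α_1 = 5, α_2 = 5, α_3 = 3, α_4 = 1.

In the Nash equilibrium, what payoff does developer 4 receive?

13.5

Developer i's FOC: ∂u_i/∂g_i = α_i − g_i = 0, so g_i* = α_i.
NE contributions = (5, 5, 3, 1); G = 14.
u_4 = α_4·G − ½·(g_4)² = 1·14 − ½·1² = 13.5.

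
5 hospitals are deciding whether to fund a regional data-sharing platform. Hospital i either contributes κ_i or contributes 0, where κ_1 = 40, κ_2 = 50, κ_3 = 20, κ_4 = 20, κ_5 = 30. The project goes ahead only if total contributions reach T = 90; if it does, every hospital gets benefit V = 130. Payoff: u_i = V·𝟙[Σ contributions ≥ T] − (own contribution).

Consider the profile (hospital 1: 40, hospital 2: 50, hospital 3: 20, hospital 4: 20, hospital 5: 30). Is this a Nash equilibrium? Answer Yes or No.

No

Total = 160 ≥ 90: provided.
Hospital 1 (pledges 40, payoff 90): dropping to 0 → total 120, payoff 130. Profitable deviation.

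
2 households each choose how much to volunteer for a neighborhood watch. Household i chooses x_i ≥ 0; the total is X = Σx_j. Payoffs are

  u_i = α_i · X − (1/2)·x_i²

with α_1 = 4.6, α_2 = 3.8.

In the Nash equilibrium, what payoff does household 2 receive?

Household i's FOC: ∂u_i/∂x_i = α_i − x_i = 0, so x_i* = α_i.
NE contributions = (4.6, 3.8); X = 8.4.
u_2 = α_2·X − ½·(x_2)² = 3.8·8.4 − ½·3.8² = 24.7.

24.7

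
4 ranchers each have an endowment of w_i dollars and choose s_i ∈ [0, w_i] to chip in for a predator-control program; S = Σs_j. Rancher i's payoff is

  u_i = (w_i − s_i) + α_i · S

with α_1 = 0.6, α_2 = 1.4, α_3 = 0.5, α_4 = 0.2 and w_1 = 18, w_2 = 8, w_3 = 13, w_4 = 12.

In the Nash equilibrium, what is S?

∂u_i/∂s_i = α_i − 1, so rancher i contributes w_i if α_i > 1, else 0.
α_i > 1 for i ∈ {2}; NE contributions (0, 8, 0, 0), S = 8.

8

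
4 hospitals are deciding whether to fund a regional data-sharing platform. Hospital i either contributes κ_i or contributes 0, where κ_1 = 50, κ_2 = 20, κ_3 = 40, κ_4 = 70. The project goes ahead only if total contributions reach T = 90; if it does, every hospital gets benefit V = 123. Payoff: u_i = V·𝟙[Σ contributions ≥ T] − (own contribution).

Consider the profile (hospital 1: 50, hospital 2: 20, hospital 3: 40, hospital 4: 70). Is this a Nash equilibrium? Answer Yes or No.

No

Total = 180 ≥ 90: provided.
Hospital 1 (pledges 50, payoff 73): dropping to 0 → total 130, payoff 123. Profitable deviation.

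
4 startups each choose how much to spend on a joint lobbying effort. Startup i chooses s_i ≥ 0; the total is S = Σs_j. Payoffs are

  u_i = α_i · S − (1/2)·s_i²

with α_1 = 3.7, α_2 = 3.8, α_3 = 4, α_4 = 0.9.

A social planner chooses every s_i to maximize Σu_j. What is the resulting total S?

49.6

Planner FOC: ∂(Σu_j)/∂s_i = (Σα_j) − s_i = 0, so s_i^SO = Σα_j = 12.4 for every i; S^SO = 49.6.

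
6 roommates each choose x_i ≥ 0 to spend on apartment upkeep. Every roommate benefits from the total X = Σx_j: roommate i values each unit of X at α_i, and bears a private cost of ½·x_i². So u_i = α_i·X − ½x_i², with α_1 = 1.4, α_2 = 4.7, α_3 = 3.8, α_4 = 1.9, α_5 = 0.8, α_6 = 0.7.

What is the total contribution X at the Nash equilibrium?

Roommate i's FOC: ∂u_i/∂x_i = α_i − x_i = 0, so x_i* = α_i.
NE contributions = (1.4, 4.7, 3.8, 1.9, 0.8, 0.7); X = 13.3.

13.3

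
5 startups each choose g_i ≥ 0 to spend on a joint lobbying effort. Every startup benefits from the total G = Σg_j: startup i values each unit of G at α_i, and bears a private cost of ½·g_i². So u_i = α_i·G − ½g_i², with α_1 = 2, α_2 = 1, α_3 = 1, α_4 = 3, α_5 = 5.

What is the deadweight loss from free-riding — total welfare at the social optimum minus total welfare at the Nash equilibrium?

236

Startup i's FOC: ∂u_i/∂g_i = α_i − g_i = 0, so g_i* = α_i.
NE contributions = (2, 1, 1, 3, 5); G = 12.
W^NE = (Σα)·G − ½Σα_i² = 12² − ½·40 = 124.
Planner sets g_i = Σα_j = 12 for every i, so G^SO = 5·12 = 60.
W^SO = (Σα)·G^SO − ½·5·(Σα)² = (5/2)·12² = 360.
Deadweight loss = W^SO − W^NE = 236.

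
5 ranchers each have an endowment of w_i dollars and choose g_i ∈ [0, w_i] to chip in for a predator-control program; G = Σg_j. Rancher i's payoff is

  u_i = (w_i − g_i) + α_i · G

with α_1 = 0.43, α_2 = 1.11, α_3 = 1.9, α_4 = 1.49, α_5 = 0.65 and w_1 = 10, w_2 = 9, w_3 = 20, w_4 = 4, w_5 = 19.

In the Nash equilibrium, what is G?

∂u_i/∂g_i = α_i − 1, so rancher i contributes w_i if α_i > 1, else 0.
α_i > 1 for i ∈ {2, 3, 4}; NE contributions (0, 9, 20, 4, 0), G = 33.

33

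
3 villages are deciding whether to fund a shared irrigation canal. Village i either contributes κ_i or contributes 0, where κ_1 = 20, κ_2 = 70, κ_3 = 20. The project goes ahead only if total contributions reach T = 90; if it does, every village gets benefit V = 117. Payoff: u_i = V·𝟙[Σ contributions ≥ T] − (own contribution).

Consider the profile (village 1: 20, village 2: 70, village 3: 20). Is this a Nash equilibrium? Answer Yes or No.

No

Total = 110 ≥ 90: provided.
Village 1 (pledges 20, payoff 97): dropping to 0 → total 90, payoff 117. Profitable deviation.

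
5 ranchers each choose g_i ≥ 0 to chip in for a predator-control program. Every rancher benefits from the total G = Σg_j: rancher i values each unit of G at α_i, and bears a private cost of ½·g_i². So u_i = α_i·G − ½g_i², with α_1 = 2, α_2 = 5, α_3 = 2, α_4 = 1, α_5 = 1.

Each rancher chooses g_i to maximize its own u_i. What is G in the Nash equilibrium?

Rancher i's FOC: ∂u_i/∂g_i = α_i − g_i = 0, so g_i* = α_i.
NE contributions = (2, 5, 2, 1, 1); G = 11.

11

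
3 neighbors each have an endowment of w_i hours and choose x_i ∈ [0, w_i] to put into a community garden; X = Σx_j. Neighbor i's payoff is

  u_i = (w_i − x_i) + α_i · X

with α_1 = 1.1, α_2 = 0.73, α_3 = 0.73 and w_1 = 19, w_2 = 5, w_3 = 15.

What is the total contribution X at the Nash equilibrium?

19

∂u_i/∂x_i = α_i − 1, so neighbor i contributes w_i if α_i > 1, else 0.
α_i > 1 for i ∈ {1}; NE contributions (19, 0, 0), X = 19.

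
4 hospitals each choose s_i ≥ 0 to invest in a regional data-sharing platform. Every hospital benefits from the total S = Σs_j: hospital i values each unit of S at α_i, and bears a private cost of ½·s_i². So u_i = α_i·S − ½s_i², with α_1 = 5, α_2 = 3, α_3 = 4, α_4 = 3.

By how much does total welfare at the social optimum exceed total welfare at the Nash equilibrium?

Hospital i's FOC: ∂u_i/∂s_i = α_i − s_i = 0, so s_i* = α_i.
NE contributions = (5, 3, 4, 3); S = 15.
W^NE = (Σα)·S − ½Σα_i² = 15² − ½·59 = 195.5.
Planner sets s_i = Σα_j = 15 for every i, so S^SO = 4·15 = 60.
W^SO = (Σα)·S^SO − ½·4·(Σα)² = (4/2)·15² = 450.
Deadweight loss = W^SO − W^NE = 254.5.

254.5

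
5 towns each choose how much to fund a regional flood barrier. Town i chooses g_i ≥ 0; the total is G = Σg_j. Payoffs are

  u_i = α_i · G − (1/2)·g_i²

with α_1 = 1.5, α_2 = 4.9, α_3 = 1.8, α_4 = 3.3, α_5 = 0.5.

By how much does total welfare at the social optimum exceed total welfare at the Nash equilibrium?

236.32

Town i's FOC: ∂u_i/∂g_i = α_i − g_i = 0, so g_i* = α_i.
NE contributions = (1.5, 4.9, 1.8, 3.3, 0.5); G = 12.
W^NE = (Σα)·G − ½Σα_i² = 12² − ½·40.64 = 123.68.
Planner sets g_i = Σα_j = 12 for every i, so G^SO = 5·12 = 60.
W^SO = (Σα)·G^SO − ½·5·(Σα)² = (5/2)·12² = 360.
Deadweight loss = W^SO − W^NE = 236.32.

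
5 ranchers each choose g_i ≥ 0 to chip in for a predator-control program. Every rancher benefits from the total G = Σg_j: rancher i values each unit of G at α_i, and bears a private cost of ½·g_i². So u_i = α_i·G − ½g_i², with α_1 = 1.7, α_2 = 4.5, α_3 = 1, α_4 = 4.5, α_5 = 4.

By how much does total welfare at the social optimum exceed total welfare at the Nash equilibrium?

Rancher i's FOC: ∂u_i/∂g_i = α_i − g_i = 0, so g_i* = α_i.
NE contributions = (1.7, 4.5, 1, 4.5, 4); G = 15.7.
W^NE = (Σα)·G − ½Σα_i² = 15.7² − ½·60.39 = 216.295.
Planner sets g_i = Σα_j = 15.7 for every i, so G^SO = 5·15.7 = 78.5.
W^SO = (Σα)·G^SO − ½·5·(Σα)² = (5/2)·15.7² = 616.225.
Deadweight loss = W^SO − W^NE = 399.93.

399.93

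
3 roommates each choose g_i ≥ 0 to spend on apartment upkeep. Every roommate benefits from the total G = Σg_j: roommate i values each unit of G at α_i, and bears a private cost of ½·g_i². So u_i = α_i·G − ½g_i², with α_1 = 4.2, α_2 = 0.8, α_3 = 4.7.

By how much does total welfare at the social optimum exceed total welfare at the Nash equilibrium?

67.23

Roommate i's FOC: ∂u_i/∂g_i = α_i − g_i = 0, so g_i* = α_i.
NE contributions = (4.2, 0.8, 4.7); G = 9.7.
W^NE = (Σα)·G − ½Σα_i² = 9.7² − ½·40.37 = 73.905.
Planner sets g_i = Σα_j = 9.7 for every i, so G^SO = 3·9.7 = 29.1.
W^SO = (Σα)·G^SO − ½·3·(Σα)² = (3/2)·9.7² = 141.135.
Deadweight loss = W^SO − W^NE = 67.23.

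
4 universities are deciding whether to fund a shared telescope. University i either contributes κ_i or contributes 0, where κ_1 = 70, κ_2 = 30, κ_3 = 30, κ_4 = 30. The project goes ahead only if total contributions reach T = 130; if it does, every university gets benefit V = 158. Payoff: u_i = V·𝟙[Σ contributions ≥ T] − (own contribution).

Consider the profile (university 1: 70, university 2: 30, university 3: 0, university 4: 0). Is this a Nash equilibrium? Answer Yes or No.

Total = 100 < 130: not provided.
University 1 (pledges 70, payoff -70): dropping to 0 → total 30, payoff 0. Profitable deviation.

No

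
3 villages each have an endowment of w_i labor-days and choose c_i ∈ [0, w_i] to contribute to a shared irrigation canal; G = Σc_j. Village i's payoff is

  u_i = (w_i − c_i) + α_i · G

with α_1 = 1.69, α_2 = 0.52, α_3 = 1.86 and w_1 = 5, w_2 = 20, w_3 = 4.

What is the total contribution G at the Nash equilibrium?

9

∂u_i/∂c_i = α_i − 1, so village i contributes w_i if α_i > 1, else 0.
α_i > 1 for i ∈ {1, 3}; NE contributions (5, 0, 4), G = 9.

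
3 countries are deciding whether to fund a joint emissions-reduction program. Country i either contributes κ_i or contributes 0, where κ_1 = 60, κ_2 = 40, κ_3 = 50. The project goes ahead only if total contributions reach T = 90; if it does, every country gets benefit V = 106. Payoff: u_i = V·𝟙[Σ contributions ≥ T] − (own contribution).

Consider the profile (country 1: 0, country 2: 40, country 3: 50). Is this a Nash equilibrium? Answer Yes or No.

Total = 90 ≥ 90: provided.
Country 1 (pledges 0, payoff 106): pledging 60 → total 150, payoff 46. No gain.
Country 2 (pledges 40, payoff 66): dropping to 0 → total 50, payoff 0. No gain.
Country 3 (pledges 50, payoff 56): dropping to 0 → total 40, payoff 0. No gain.

Yes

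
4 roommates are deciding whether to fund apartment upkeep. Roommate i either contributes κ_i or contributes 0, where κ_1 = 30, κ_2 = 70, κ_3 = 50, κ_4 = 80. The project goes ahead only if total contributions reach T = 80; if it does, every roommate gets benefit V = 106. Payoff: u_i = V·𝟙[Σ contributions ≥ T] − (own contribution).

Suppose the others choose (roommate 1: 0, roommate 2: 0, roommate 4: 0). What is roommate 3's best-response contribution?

Others' total = 0. Even contributing 50 gives 50 < 80: no benefit either way.
Best response: 0.

0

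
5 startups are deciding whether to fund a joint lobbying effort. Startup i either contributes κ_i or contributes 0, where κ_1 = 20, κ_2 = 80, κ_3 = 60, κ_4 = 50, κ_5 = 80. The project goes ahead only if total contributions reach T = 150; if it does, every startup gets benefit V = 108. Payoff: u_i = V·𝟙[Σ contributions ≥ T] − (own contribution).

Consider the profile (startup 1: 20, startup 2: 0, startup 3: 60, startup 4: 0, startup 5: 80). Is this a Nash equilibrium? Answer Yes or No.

Yes

Total = 160 ≥ 150: provided.
Startup 1 (pledges 20, payoff 88): dropping to 0 → total 140, payoff 0. No gain.
Startup 2 (pledges 0, payoff 108): pledging 80 → total 240, payoff 28. No gain.
Startup 3 (pledges 60, payoff 48): dropping to 0 → total 100, payoff 0. No gain.
Startup 4 (pledges 0, payoff 108): pledging 50 → total 210, payoff 58. No gain.
Startup 5 (pledges 80, payoff 28): dropping to 0 → total 80, payoff 0. No gain.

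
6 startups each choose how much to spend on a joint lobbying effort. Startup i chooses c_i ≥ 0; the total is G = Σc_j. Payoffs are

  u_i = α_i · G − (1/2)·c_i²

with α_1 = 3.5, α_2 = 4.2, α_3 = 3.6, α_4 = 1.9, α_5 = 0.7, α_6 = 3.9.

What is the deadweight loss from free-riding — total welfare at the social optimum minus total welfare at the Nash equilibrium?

Startup i's FOC: ∂u_i/∂c_i = α_i − c_i = 0, so c_i* = α_i.
NE contributions = (3.5, 4.2, 3.6, 1.9, 0.7, 3.9); G = 17.8.
W^NE = (Σα)·G − ½Σα_i² = 17.8² − ½·62.16 = 285.76.
Planner sets c_i = Σα_j = 17.8 for every i, so G^SO = 6·17.8 = 106.8.
W^SO = (Σα)·G^SO − ½·6·(Σα)² = (6/2)·17.8² = 950.52.
Deadweight loss = W^SO − W^NE = 664.76.

664.76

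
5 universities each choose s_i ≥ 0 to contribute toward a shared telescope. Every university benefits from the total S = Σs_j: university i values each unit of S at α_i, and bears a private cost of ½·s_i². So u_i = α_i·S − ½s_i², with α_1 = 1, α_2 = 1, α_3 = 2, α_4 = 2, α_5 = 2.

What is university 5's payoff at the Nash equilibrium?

University i's FOC: ∂u_i/∂s_i = α_i − s_i = 0, so s_i* = α_i.
NE contributions = (1, 1, 2, 2, 2); S = 8.
u_5 = α_5·S − ½·(s_5)² = 2·8 − ½·2² = 14.

14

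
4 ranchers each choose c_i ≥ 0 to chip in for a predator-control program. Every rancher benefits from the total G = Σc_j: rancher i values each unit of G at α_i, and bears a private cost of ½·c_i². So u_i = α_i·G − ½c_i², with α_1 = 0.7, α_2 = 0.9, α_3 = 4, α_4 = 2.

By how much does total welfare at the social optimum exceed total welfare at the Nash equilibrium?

Rancher i's FOC: ∂u_i/∂c_i = α_i − c_i = 0, so c_i* = α_i.
NE contributions = (0.7, 0.9, 4, 2); G = 7.6.
W^NE = (Σα)·G − ½Σα_i² = 7.6² − ½·21.3 = 47.11.
Planner sets c_i = Σα_j = 7.6 for every i, so G^SO = 4·7.6 = 30.4.
W^SO = (Σα)·G^SO − ½·4·(Σα)² = (4/2)·7.6² = 115.52.
Deadweight loss = W^SO − W^NE = 68.41.

68.41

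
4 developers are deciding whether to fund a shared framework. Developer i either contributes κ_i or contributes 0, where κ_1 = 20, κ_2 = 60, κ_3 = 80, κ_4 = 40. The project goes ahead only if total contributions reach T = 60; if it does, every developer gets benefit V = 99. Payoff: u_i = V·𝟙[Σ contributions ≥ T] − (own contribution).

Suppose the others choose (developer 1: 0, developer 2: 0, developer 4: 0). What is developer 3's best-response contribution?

80

Others' total = 0. Contributing 80 brings total to 80 ≥ 60: gain V − κ_3 = 19.
Best response: 80.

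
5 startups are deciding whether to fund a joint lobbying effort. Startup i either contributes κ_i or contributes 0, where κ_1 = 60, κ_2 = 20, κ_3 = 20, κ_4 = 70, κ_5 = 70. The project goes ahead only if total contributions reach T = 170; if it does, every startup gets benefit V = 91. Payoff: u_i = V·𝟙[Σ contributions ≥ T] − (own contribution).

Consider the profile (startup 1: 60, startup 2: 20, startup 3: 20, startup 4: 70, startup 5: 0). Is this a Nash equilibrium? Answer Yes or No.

Yes

Total = 170 ≥ 170: provided.
Startup 1 (pledges 60, payoff 31): dropping to 0 → total 110, payoff 0. No gain.
Startup 2 (pledges 20, payoff 71): dropping to 0 → total 150, payoff 0. No gain.
Startup 3 (pledges 20, payoff 71): dropping to 0 → total 150, payoff 0. No gain.
Startup 4 (pledges 70, payoff 21): dropping to 0 → total 100, payoff 0. No gain.
Startup 5 (pledges 0, payoff 91): pledging 70 → total 240, payoff 21. No gain.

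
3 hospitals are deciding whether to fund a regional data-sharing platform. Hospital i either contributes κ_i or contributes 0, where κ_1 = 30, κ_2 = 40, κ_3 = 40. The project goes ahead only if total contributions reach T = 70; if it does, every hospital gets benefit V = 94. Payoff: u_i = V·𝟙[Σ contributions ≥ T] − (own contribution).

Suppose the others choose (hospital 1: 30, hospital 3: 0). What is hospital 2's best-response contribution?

Others' total = 30. Contributing 40 brings total to 70 ≥ 70: gain V − κ_2 = 54.
Best response: 40.

40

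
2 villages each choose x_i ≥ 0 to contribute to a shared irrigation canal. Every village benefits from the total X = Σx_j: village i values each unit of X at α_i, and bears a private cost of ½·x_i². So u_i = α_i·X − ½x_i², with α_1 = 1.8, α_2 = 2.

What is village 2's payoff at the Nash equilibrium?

5.6

Village i's FOC: ∂u_i/∂x_i = α_i − x_i = 0, so x_i* = α_i.
NE contributions = (1.8, 2); X = 3.8.
u_2 = α_2·X − ½·(x_2)² = 2·3.8 − ½·2² = 5.6.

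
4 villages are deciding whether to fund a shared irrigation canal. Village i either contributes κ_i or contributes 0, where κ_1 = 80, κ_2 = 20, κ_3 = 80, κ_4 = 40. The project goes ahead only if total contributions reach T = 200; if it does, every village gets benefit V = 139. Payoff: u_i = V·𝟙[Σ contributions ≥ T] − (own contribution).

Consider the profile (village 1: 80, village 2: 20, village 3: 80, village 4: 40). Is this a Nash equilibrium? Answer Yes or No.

No

Total = 220 ≥ 200: provided.
Village 1 (pledges 80, payoff 59): dropping to 0 → total 140, payoff 0. No gain.
Village 2 (pledges 20, payoff 119): dropping to 0 → total 200, payoff 139. Profitable deviation.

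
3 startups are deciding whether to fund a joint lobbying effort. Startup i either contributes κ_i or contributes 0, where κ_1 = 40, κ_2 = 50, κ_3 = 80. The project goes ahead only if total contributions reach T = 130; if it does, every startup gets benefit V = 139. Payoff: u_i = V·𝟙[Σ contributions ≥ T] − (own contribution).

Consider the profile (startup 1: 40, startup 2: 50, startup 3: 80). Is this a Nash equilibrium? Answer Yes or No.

Total = 170 ≥ 130: provided.
Startup 1 (pledges 40, payoff 99): dropping to 0 → total 130, payoff 139. Profitable deviation.

No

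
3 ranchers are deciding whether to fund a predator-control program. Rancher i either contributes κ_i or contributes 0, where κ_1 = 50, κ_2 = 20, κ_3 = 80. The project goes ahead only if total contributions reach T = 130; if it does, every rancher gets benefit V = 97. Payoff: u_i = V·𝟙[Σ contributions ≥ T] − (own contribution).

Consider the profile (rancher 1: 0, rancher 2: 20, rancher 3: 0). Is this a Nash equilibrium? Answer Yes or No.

Total = 20 < 130: not provided.
Rancher 1 (pledges 0, payoff 0): pledging 50 → total 70, payoff -50. No gain.
Rancher 2 (pledges 20, payoff -20): dropping to 0 → total 0, payoff 0. Profitable deviation.

No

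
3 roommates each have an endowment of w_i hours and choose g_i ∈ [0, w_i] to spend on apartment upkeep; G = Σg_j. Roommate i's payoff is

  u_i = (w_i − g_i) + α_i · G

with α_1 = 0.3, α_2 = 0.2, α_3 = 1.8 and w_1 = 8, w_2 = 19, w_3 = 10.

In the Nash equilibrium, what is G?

∂u_i/∂g_i = α_i − 1, so roommate i contributes w_i if α_i > 1, else 0.
α_i > 1 for i ∈ {3}; NE contributions (0, 0, 10), G = 10.

10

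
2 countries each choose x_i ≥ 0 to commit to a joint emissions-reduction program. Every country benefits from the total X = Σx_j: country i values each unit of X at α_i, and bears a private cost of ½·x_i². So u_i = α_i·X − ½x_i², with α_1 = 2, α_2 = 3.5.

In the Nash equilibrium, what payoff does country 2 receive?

Country i's FOC: ∂u_i/∂x_i = α_i − x_i = 0, so x_i* = α_i.
NE contributions = (2, 3.5); X = 5.5.
u_2 = α_2·X − ½·(x_2)² = 3.5·5.5 − ½·3.5² = 13.125.

13.125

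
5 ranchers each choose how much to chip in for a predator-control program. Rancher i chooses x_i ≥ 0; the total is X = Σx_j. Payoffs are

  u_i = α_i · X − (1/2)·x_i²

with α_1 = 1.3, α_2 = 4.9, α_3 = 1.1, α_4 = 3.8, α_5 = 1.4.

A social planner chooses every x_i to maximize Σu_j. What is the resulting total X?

Planner FOC: ∂(Σu_j)/∂x_i = (Σα_j) − x_i = 0, so x_i^SO = Σα_j = 12.5 for every i; X^SO = 62.5.

62.5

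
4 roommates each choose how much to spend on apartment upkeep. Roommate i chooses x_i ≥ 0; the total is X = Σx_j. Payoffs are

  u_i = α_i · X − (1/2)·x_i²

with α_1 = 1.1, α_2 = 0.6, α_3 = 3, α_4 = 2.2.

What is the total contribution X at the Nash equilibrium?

6.9

Roommate i's FOC: ∂u_i/∂x_i = α_i − x_i = 0, so x_i* = α_i.
NE contributions = (1.1, 0.6, 3, 2.2); X = 6.9.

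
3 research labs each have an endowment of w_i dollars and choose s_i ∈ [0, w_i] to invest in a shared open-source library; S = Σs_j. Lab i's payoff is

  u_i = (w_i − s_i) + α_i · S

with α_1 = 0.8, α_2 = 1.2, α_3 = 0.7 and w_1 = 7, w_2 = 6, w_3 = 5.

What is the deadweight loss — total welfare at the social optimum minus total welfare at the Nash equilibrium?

∂u_i/∂s_i = α_i − 1, so lab i contributes w_i if α_i > 1, else 0.
α_i > 1 for i ∈ {2}; NE contributions (0, 6, 0), S = 6.
W^NE = Σw_i − S^NE + (Σα_i)·S^NE = 18 + 1.7·6 = 28.2.
Planner: ∂(Σu_j)/∂s_i = Σα_j − 1 = 1.7 > 0, so everyone contributes w_i; S^SO = 18, W^SO = 18 + 1.7·18 = 48.6.
Deadweight loss = 20.4.

20.4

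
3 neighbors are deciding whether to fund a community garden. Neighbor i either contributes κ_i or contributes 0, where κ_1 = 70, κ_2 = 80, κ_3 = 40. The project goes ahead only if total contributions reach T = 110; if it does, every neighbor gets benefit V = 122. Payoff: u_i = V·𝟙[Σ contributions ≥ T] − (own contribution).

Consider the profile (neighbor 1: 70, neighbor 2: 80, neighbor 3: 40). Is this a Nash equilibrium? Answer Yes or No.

Total = 190 ≥ 110: provided.
Neighbor 1 (pledges 70, payoff 52): dropping to 0 → total 120, payoff 122. Profitable deviation.

No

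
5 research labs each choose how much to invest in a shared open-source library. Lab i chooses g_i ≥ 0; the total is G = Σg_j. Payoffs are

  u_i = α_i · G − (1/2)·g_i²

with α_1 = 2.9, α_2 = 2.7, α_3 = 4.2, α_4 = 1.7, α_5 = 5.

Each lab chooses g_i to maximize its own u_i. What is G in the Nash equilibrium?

Lab i's FOC: ∂u_i/∂g_i = α_i − g_i = 0, so g_i* = α_i.
NE contributions = (2.9, 2.7, 4.2, 1.7, 5); G = 16.5.

16.5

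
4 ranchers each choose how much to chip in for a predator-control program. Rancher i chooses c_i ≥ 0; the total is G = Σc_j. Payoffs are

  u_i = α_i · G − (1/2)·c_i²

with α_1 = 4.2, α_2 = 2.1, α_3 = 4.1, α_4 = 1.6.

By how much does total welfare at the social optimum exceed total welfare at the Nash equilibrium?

Rancher i's FOC: ∂u_i/∂c_i = α_i − c_i = 0, so c_i* = α_i.
NE contributions = (4.2, 2.1, 4.1, 1.6); G = 12.
W^NE = (Σα)·G − ½Σα_i² = 12² − ½·41.42 = 123.29.
Planner sets c_i = Σα_j = 12 for every i, so G^SO = 4·12 = 48.
W^SO = (Σα)·G^SO − ½·4·(Σα)² = (4/2)·12² = 288.
Deadweight loss = W^SO − W^NE = 164.71.

164.71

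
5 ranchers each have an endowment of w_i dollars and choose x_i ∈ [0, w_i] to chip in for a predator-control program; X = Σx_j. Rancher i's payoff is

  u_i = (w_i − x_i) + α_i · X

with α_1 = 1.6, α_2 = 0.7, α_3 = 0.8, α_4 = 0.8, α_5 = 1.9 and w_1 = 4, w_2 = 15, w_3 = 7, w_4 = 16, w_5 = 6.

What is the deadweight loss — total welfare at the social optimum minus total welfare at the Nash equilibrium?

∂u_i/∂x_i = α_i − 1, so rancher i contributes w_i if α_i > 1, else 0.
α_i > 1 for i ∈ {1, 5}; NE contributions (4, 0, 0, 0, 6), X = 10.
W^NE = Σw_i − X^NE + (Σα_i)·X^NE = 48 + 4.8·10 = 96.
Planner: ∂(Σu_j)/∂x_i = Σα_j − 1 = 4.8 > 0, so everyone contributes w_i; X^SO = 48, W^SO = 48 + 4.8·48 = 278.4.
Deadweight loss = 182.4.

182.4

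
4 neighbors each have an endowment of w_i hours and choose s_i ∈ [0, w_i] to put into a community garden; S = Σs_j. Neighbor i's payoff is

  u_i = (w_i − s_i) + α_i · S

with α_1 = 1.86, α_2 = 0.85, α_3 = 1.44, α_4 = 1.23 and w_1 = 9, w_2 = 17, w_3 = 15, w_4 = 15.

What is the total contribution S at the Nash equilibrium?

∂u_i/∂s_i = α_i − 1, so neighbor i contributes w_i if α_i > 1, else 0.
α_i > 1 for i ∈ {1, 3, 4}; NE contributions (9, 0, 15, 15), S = 39.

39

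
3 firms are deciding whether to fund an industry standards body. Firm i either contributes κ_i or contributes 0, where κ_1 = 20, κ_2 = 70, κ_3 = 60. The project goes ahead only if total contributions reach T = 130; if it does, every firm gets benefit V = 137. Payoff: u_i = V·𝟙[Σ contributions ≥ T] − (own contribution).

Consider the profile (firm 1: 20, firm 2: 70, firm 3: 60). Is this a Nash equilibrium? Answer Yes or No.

Total = 150 ≥ 130: provided.
Firm 1 (pledges 20, payoff 117): dropping to 0 → total 130, payoff 137. Profitable deviation.

No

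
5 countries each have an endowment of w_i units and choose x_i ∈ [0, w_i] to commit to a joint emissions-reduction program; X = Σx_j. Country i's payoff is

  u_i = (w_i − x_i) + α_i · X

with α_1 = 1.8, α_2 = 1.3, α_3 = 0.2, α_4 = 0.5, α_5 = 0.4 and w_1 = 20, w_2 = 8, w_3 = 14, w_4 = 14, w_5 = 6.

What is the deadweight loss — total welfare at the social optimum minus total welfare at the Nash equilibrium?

∂u_i/∂x_i = α_i − 1, so country i contributes w_i if α_i > 1, else 0.
α_i > 1 for i ∈ {1, 2}; NE contributions (20, 8, 0, 0, 0), X = 28.
W^NE = Σw_i − X^NE + (Σα_i)·X^NE = 62 + 3.2·28 = 151.6.
Planner: ∂(Σu_j)/∂x_i = Σα_j − 1 = 3.2 > 0, so everyone contributes w_i; X^SO = 62, W^SO = 62 + 3.2·62 = 260.4.
Deadweight loss = 108.8.

108.8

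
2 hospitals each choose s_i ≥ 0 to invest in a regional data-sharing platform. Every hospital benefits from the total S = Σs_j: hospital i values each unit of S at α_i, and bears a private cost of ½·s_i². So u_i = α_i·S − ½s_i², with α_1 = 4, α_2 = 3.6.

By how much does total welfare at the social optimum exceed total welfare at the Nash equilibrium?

Hospital i's FOC: ∂u_i/∂s_i = α_i − s_i = 0, so s_i* = α_i.
NE contributions = (4, 3.6); S = 7.6.
W^NE = (Σα)·S − ½Σα_i² = 7.6² − ½·28.96 = 43.28.
Planner sets s_i = Σα_j = 7.6 for every i, so S^SO = 2·7.6 = 15.2.
W^SO = (Σα)·S^SO − ½·2·(Σα)² = (2/2)·7.6² = 57.76.
Deadweight loss = W^SO − W^NE = 14.48.

14.48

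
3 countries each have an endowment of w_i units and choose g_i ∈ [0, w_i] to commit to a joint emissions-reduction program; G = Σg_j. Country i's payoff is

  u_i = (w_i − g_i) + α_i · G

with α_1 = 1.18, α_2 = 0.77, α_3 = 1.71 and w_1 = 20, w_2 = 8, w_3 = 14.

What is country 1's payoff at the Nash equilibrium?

∂u_i/∂g_i = α_i − 1, so country i contributes w_i if α_i > 1, else 0.
α_i > 1 for i ∈ {1, 3}; NE contributions (20, 0, 14), G = 34.
u_1 = (20 − 20) + 1.18·34 = 40.12.

40.12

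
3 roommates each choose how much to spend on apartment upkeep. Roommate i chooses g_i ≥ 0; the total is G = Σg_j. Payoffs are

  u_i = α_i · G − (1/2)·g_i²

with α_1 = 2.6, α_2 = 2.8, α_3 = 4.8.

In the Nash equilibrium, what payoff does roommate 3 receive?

37.44

Roommate i's FOC: ∂u_i/∂g_i = α_i − g_i = 0, so g_i* = α_i.
NE contributions = (2.6, 2.8, 4.8); G = 10.2.
u_3 = α_3·G − ½·(g_3)² = 4.8·10.2 − ½·4.8² = 37.44.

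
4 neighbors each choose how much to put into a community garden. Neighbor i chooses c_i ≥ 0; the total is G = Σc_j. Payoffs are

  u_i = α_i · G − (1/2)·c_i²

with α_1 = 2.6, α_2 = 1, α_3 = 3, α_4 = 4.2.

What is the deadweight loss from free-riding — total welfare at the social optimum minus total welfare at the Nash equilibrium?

133.84

Neighbor i's FOC: ∂u_i/∂c_i = α_i − c_i = 0, so c_i* = α_i.
NE contributions = (2.6, 1, 3, 4.2); G = 10.8.
W^NE = (Σα)·G − ½Σα_i² = 10.8² − ½·34.4 = 99.44.
Planner sets c_i = Σα_j = 10.8 for every i, so G^SO = 4·10.8 = 43.2.
W^SO = (Σα)·G^SO − ½·4·(Σα)² = (4/2)·10.8² = 233.28.
Deadweight loss = W^SO − W^NE = 133.84.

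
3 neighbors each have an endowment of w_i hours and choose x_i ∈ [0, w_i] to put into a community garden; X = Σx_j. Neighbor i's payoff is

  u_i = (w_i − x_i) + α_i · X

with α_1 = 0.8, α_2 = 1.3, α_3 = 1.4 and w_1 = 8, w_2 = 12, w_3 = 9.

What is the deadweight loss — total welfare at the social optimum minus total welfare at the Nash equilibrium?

∂u_i/∂x_i = α_i − 1, so neighbor i contributes w_i if α_i > 1, else 0.
α_i > 1 for i ∈ {2, 3}; NE contributions (0, 12, 9), X = 21.
W^NE = Σw_i − X^NE + (Σα_i)·X^NE = 29 + 2.5·21 = 81.5.
Planner: ∂(Σu_j)/∂x_i = Σα_j − 1 = 2.5 > 0, so everyone contributes w_i; X^SO = 29, W^SO = 29 + 2.5·29 = 101.5.
Deadweight loss = 20.

20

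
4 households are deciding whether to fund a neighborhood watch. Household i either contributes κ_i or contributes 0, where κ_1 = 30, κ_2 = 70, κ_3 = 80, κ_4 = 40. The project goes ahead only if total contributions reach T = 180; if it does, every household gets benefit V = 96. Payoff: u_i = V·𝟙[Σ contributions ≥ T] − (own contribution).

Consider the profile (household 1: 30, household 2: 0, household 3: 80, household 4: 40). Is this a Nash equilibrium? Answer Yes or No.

Total = 150 < 180: not provided.
Household 1 (pledges 30, payoff -30): dropping to 0 → total 120, payoff 0. Profitable deviation.

No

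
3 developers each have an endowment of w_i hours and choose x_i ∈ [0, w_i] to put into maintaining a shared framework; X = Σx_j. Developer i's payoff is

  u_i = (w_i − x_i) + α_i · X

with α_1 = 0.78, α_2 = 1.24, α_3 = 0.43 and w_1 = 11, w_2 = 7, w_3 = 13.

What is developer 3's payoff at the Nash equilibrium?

16.01

∂u_i/∂x_i = α_i − 1, so developer i contributes w_i if α_i > 1, else 0.
α_i > 1 for i ∈ {2}; NE contributions (0, 7, 0), X = 7.
u_3 = (13 − 0) + 0.43·7 = 16.01.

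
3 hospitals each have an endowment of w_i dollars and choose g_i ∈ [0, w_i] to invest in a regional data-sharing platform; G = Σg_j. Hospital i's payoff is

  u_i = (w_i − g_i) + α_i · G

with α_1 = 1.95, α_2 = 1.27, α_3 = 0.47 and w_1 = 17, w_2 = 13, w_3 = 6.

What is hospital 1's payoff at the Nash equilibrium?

58.5

∂u_i/∂g_i = α_i − 1, so hospital i contributes w_i if α_i > 1, else 0.
α_i > 1 for i ∈ {1, 2}; NE contributions (17, 13, 0), G = 30.
u_1 = (17 − 17) + 1.95·30 = 58.5.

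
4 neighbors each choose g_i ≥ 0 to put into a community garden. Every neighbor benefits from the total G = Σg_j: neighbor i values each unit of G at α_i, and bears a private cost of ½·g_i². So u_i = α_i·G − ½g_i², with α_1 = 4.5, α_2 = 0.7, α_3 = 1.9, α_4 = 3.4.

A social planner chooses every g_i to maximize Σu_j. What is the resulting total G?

Planner FOC: ∂(Σu_j)/∂g_i = (Σα_j) − g_i = 0, so g_i^SO = Σα_j = 10.5 for every i; G^SO = 42.

42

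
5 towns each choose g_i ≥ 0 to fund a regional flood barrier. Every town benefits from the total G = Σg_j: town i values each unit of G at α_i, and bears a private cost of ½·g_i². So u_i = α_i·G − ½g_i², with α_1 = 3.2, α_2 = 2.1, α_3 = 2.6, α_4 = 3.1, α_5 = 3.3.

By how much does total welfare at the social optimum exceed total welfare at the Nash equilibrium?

327.69

Town i's FOC: ∂u_i/∂g_i = α_i − g_i = 0, so g_i* = α_i.
NE contributions = (3.2, 2.1, 2.6, 3.1, 3.3); G = 14.3.
W^NE = (Σα)·G − ½Σα_i² = 14.3² − ½·41.91 = 183.535.
Planner sets g_i = Σα_j = 14.3 for every i, so G^SO = 5·14.3 = 71.5.
W^SO = (Σα)·G^SO − ½·5·(Σα)² = (5/2)·14.3² = 511.225.
Deadweight loss = W^SO − W^NE = 327.69.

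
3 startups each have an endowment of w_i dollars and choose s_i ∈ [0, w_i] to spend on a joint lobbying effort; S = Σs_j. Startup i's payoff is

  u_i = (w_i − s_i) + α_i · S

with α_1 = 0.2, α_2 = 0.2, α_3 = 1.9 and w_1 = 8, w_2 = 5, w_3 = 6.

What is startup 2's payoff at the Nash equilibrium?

∂u_i/∂s_i = α_i − 1, so startup i contributes w_i if α_i > 1, else 0.
α_i > 1 for i ∈ {3}; NE contributions (0, 0, 6), S = 6.
u_2 = (5 − 0) + 0.2·6 = 6.2.

6.2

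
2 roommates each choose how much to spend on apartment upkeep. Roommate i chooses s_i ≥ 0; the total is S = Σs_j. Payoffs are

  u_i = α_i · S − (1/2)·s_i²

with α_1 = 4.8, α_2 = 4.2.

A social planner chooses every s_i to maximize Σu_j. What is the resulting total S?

18

Planner FOC: ∂(Σu_j)/∂s_i = (Σα_j) − s_i = 0, so s_i^SO = Σα_j = 9 for every i; S^SO = 18.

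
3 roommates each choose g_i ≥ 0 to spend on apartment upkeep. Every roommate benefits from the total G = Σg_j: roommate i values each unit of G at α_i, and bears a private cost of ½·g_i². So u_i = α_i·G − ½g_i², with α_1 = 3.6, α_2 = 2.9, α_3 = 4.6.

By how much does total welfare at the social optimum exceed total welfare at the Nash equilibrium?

82.87

Roommate i's FOC: ∂u_i/∂g_i = α_i − g_i = 0, so g_i* = α_i.
NE contributions = (3.6, 2.9, 4.6); G = 11.1.
W^NE = (Σα)·G − ½Σα_i² = 11.1² − ½·42.53 = 101.945.
Planner sets g_i = Σα_j = 11.1 for every i, so G^SO = 3·11.1 = 33.3.
W^SO = (Σα)·G^SO − ½·3·(Σα)² = (3/2)·11.1² = 184.815.
Deadweight loss = W^SO − W^NE = 82.87.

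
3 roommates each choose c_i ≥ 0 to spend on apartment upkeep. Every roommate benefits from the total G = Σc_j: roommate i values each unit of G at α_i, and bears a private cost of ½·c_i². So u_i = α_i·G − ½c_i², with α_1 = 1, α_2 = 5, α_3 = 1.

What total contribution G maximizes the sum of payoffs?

Planner FOC: ∂(Σu_j)/∂c_i = (Σα_j) − c_i = 0, so c_i^SO = Σα_j = 7 for every i; G^SO = 21.

21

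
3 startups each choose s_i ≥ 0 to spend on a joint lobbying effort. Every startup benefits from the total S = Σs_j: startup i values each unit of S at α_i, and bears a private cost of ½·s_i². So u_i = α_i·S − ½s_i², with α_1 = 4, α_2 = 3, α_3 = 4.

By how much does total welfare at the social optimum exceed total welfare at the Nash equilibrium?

81

Startup i's FOC: ∂u_i/∂s_i = α_i − s_i = 0, so s_i* = α_i.
NE contributions = (4, 3, 4); S = 11.
W^NE = (Σα)·S − ½Σα_i² = 11² − ½·41 = 100.5.
Planner sets s_i = Σα_j = 11 for every i, so S^SO = 3·11 = 33.
W^SO = (Σα)·S^SO − ½·3·(Σα)² = (3/2)·11² = 181.5.
Deadweight loss = W^SO − W^NE = 81.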